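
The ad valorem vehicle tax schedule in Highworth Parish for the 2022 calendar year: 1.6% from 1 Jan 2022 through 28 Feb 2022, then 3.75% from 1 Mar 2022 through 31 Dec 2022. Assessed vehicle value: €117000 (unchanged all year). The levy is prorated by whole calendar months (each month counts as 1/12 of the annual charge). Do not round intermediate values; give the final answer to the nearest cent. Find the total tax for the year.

€3968.25

1 Jan – 28 Feb 2022: 2 months at 1.6% → €117000 × 1.6% × 2/12 = €312.0000
1 Mar – 31 Dec 2022: 10 months at 3.75% → €117000 × 3.75% × 10/12 = €3656.2500
Total = €3968.2500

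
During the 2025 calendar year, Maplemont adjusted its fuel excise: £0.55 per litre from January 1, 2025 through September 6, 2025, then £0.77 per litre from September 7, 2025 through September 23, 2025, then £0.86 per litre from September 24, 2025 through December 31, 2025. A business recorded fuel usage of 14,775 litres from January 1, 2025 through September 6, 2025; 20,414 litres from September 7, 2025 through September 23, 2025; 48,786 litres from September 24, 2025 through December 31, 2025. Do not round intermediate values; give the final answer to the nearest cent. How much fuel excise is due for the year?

January 1 – September 6, 2025: 14,775 litres at £0.55/litre → £8,126.25
September 7 – September 23, 2025: 20,414 litres at £0.77/litre → £15,718.78
September 24 – December 31, 2025: 48,786 litres at £0.86/litre → £41,955.96

£65,800.99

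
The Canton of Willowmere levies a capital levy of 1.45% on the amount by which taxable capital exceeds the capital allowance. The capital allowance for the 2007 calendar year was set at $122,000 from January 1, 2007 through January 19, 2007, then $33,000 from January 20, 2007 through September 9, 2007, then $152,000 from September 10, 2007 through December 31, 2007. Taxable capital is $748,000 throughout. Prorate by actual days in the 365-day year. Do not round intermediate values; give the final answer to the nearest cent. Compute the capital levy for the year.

$9,766.13

January 1 – January 19, 2007: 19 days, exemption $122,000 → ($748,000 − $122,000) × 1.45% × 19/365 = $472.5014
January 20 – September 9, 2007: 233 days, exemption $33,000 → ($748,000 − $33,000) × 1.45% × 233/365 = $6,618.1575
September 10 – December 31, 2007: 113 days, exemption $152,000 → ($748,000 − $152,000) × 1.45% × 113/365 = $2,675.4685
Total = $9,766.1274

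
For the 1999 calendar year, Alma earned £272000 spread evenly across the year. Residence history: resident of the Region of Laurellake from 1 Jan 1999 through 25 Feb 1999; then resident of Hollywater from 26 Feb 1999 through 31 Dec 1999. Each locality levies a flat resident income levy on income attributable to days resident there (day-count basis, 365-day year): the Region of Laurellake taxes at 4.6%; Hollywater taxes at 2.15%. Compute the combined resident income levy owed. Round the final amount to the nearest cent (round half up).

£6870.42

The Region of Laurellake, 1 Jan – 25 Feb 1999: 56 days → £272000 × 4.6% × 56/365 = £1919.6493
Hollywater, 26 Feb – 31 Dec 1999: 309 days → £272000 × 2.15% × 309/365 = £4950.7726
Total = £6870.4219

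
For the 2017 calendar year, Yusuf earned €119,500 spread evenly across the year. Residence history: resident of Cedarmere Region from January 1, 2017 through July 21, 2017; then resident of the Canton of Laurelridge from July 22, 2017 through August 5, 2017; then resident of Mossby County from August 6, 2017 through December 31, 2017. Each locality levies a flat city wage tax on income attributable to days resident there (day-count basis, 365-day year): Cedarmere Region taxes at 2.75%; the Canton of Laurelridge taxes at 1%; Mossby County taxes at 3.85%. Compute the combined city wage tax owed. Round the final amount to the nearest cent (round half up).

Cedarmere Region, January 1 – July 21, 2017: 202 days → €119,500 × 2.75% × 202/365 = €1,818.6918
The Canton of Laurelridge, July 22 – August 5, 2017: 15 days → €119,500 × 1% × 15/365 = €49.1096
Mossby County, August 6 – December 31, 2017: 148 days → €119,500 × 3.85% × 148/365 = €1,865.5096
Total = €3,733.3110

€3,733.31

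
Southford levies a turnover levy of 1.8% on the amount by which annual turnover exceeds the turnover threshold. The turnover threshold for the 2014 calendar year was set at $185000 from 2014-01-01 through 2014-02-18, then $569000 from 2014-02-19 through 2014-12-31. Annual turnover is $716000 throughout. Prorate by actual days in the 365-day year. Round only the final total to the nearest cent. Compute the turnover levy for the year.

$3573.91

2014-01-01 to 2014-02-18: 49 days, exemption $185000 → ($716000 − $185000) × 1.8% × 49/365 = $1283.1288
2014-02-19 to 2014-12-31: 316 days, exemption $569000 → ($716000 − $569000) × 1.8% × 316/365 = $2290.7836
Total = $3573.9123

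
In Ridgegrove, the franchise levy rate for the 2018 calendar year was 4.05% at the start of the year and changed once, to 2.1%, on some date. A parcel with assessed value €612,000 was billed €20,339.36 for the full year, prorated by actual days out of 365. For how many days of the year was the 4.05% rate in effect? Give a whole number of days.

229 days

Let d = days at the first rate; then 365 − d days at the second rate.
€612,000 × [4.05%·d + 2.1%·(365−d)] / 365 = €20,339.36
Solving gives d = 229, so the new rate took effect on August 18, 2018.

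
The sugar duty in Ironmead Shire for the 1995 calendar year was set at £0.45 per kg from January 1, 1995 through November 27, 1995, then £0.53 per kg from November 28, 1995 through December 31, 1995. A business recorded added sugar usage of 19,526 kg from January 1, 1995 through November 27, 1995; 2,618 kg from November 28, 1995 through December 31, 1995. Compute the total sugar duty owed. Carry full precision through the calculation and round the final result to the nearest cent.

January 1 – November 27, 1995: 19,526 kg at £0.45/kg → £8,786.70
November 28 – December 31, 1995: 2,618 kg at £0.53/kg → £1,387.54

£10,174.24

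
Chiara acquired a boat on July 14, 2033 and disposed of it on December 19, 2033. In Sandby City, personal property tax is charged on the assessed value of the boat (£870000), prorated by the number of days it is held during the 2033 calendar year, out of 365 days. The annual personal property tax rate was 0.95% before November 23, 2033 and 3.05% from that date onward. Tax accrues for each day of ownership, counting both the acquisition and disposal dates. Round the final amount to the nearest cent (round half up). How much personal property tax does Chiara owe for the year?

July 14 – November 22, 2033: 132 days at 0.95% → £870000 × 0.95% × 132/365 = £2988.9863
November 23 – December 19, 2033: 27 days at 3.05% → £870000 × 3.05% × 27/365 = £1962.8630
Total = £4951.8493

£4951.85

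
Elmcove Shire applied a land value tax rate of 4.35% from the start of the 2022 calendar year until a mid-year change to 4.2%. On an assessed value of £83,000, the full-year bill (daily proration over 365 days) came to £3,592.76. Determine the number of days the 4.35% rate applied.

313 days

Let d = days at the first rate; then 365 − d days at the second rate.
£83,000 × [4.35%·d + 4.2%·(365−d)] / 365 = £3,592.76
Solving gives d = 313, so the new rate took effect on November 10, 2022.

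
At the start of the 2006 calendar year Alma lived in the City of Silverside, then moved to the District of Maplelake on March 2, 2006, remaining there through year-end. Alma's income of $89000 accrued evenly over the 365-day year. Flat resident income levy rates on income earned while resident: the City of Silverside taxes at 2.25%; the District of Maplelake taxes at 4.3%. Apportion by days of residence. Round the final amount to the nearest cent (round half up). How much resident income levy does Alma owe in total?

The City of Silverside, January 1 – March 1, 2006: 60 days → $89000 × 2.25% × 60/365 = $329.1781
The District of Maplelake, March 2 – December 31, 2006: 305 days → $89000 × 4.3% × 305/365 = $3197.9041
Total = $3527.0822

$3527.08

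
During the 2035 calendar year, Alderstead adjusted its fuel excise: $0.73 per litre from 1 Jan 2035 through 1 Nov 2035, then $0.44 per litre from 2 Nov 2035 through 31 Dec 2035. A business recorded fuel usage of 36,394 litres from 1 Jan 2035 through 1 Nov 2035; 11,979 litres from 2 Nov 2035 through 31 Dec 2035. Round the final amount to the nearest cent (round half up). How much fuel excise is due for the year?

1 Jan – 1 Nov 2035: 36,394 litres at $0.73/litre → $26,567.62
2 Nov – 31 Dec 2035: 11,979 litres at $0.44/litre → $5,270.76

$31,838.38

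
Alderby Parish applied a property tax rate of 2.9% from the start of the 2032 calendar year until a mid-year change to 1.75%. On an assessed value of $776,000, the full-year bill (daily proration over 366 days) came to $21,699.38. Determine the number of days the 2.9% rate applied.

Let d = days at the first rate; then 366 − d days at the second rate.
$776,000 × [2.9%·d + 1.75%·(366−d)] / 366 = $21,699.38
Solving gives d = 333, so the new rate took effect on November 29, 2032.

333 days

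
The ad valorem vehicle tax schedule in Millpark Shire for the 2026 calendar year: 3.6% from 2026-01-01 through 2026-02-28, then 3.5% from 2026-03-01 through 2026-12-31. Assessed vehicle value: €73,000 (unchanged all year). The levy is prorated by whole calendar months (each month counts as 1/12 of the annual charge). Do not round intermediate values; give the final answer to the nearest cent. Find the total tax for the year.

€2,567.17

2026-01-01 to 2026-02-28: 2 months at 3.6% → €73,000 × 3.6% × 2/12 = €438.0000
2026-03-01 to 2026-12-31: 10 months at 3.5% → €73,000 × 3.5% × 10/12 = €2,129.1667
Total = €2,567.1667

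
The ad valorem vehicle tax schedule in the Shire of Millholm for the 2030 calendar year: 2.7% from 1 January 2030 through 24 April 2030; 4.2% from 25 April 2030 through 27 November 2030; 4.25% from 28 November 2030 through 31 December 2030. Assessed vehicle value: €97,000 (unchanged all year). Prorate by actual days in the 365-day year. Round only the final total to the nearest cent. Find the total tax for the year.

1 January – 24 April 2030: 114 days at 2.7% → €97,000 × 2.7% × 114/365 = €817.9890
25 April – 27 November 2030: 217 days at 4.2% → €97,000 × 4.2% × 217/365 = €2,422.0767
28 November – 31 December 2030: 34 days at 4.25% → €97,000 × 4.25% × 34/365 = €384.0137
Total = €3,624.0795

€3,624.08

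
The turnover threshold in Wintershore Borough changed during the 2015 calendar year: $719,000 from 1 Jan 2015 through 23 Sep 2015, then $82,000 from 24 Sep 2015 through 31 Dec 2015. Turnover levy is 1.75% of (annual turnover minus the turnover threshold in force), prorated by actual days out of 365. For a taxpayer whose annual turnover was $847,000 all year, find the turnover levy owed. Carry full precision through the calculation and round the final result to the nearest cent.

1 Jan – 23 Sep 2015: 266 days, exemption $719,000 → ($847,000 − $719,000) × 1.75% × 266/365 = $1,632.4384
24 Sep – 31 Dec 2015: 99 days, exemption $82,000 → ($847,000 − $82,000) × 1.75% × 99/365 = $3,631.1301
Total = $5,263.5685

$5,263.57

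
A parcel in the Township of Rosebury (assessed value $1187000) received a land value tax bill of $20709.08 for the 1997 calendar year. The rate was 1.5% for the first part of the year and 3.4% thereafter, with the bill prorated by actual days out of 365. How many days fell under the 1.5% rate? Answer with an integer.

318 days

Let d = days at the first rate; then 365 − d days at the second rate.
$1187000 × [1.5%·d + 3.4%·(365−d)] / 365 = $20709.08
Solving gives d = 318, so the new rate took effect on 15 November 1997.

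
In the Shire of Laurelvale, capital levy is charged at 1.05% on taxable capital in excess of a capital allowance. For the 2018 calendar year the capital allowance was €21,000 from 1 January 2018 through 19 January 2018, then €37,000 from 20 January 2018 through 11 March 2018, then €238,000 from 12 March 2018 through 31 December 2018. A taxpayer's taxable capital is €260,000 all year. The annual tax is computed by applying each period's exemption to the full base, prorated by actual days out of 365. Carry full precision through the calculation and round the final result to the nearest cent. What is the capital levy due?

1 January – 19 January 2018: 19 days, exemption €21,000 → (€260,000 − €21,000) × 1.05% × 19/365 = €130.6315
20 January – 11 March 2018: 51 days, exemption €37,000 → (€260,000 − €37,000) × 1.05% × 51/365 = €327.1685
12 March – 31 December 2018: 295 days, exemption €238,000 → (€260,000 − €238,000) × 1.05% × 295/365 = €186.6986
Total = €644.4986

€644.50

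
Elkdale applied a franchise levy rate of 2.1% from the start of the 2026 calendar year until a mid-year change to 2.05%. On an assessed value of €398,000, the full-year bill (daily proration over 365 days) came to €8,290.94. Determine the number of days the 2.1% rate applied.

242 days

Let d = days at the first rate; then 365 − d days at the second rate.
€398,000 × [2.1%·d + 2.05%·(365−d)] / 365 = €8,290.94
Solving gives d = 242, so the new rate took effect on August 31, 2026.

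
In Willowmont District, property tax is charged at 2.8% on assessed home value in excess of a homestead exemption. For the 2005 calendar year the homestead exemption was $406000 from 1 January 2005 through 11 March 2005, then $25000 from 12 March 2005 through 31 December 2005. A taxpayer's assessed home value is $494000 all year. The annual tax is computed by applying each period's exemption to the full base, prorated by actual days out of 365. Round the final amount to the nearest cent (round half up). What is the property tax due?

1 January – 11 March 2005: 70 days, exemption $406000 → ($494000 − $406000) × 2.8% × 70/365 = $472.5479
12 March – 31 December 2005: 295 days, exemption $25000 → ($494000 − $25000) × 2.8% × 295/365 = $10613.5342
Total = $11086.0822

$11086.08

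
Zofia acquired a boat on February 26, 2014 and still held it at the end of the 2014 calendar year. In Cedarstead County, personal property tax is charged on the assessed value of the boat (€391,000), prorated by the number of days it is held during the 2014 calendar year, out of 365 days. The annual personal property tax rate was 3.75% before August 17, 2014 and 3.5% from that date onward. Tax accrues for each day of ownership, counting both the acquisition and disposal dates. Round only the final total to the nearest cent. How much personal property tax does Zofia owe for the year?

€12,046.01

February 26 – August 16, 2014: 172 days at 3.75% → €391,000 × 3.75% × 172/365 = €6,909.4521
August 17 – December 31, 2014: 137 days at 3.5% → €391,000 × 3.5% × 137/365 = €5,136.5616
Total = €12,046.0137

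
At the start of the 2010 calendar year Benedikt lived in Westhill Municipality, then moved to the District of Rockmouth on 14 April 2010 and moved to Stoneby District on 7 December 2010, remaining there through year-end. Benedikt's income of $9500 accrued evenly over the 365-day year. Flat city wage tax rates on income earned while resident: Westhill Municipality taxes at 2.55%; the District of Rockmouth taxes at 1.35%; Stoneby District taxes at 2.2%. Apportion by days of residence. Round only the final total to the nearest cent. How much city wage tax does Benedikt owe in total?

$165.95

Westhill Municipality, 1 January – 13 April 2010: 103 days → $9500 × 2.55% × 103/365 = $68.3610
The District of Rockmouth, 14 April – 6 December 2010: 237 days → $9500 × 1.35% × 237/365 = $83.2747
Stoneby District, 7 December – 31 December 2010: 25 days → $9500 × 2.2% × 25/365 = $14.3151
Total = $165.9507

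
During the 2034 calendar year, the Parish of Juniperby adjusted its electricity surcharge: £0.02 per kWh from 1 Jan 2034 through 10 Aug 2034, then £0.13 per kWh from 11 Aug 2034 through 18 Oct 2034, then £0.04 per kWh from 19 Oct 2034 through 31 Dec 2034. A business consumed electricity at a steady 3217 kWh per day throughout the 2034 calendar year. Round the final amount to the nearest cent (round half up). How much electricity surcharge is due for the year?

1 Jan – 10 Aug 2034: 222 days × 3217 kWh/day = 714,174 kWh at £0.02/kWh → £14,283.48
11 Aug – 18 Oct 2034: 69 days × 3217 kWh/day = 221,973 kWh at £0.13/kWh → £28,856.49
19 Oct – 31 Dec 2034: 74 days × 3217 kWh/day = 238,058 kWh at £0.04/kWh → £9,522.32

£52,662.29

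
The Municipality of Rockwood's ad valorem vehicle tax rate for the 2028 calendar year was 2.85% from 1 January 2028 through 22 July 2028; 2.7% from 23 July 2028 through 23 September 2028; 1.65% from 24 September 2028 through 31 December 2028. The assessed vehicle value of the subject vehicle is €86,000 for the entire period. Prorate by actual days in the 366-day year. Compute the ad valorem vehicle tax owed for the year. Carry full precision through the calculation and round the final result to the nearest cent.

1 January – 22 July 2028: 204 days at 2.85% → €86,000 × 2.85% × 204/366 = €1,366.1311
23 July – 23 September 2028: 63 days at 2.7% → €86,000 × 2.7% × 63/366 = €399.6885
24 September – 31 December 2028: 99 days at 1.65% → €86,000 × 1.65% × 99/366 = €383.8279
Total = €2,149.6475

€2,149.65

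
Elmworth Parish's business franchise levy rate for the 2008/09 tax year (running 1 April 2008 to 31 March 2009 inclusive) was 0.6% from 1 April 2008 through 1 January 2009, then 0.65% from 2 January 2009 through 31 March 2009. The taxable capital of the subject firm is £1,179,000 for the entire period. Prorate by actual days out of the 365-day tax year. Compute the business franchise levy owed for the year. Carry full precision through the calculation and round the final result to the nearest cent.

1 April 2008 – 1 January 2009: 276 days at 0.6% → £1,179,000 × 0.6% × 276/365 = £5,349.1068
2 January – 31 March 2009: 89 days at 0.65% → £1,179,000 × 0.65% × 89/365 = £1,868.6342
Total = £7,217.7411

£7,217.74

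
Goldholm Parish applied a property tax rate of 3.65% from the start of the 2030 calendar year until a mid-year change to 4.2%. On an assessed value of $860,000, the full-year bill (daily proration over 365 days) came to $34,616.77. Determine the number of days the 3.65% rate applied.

116 days

Let d = days at the first rate; then 365 − d days at the second rate.
$860,000 × [3.65%·d + 4.2%·(365−d)] / 365 = $34,616.77
Solving gives d = 116, so the new rate took effect on 27 Apr 2030.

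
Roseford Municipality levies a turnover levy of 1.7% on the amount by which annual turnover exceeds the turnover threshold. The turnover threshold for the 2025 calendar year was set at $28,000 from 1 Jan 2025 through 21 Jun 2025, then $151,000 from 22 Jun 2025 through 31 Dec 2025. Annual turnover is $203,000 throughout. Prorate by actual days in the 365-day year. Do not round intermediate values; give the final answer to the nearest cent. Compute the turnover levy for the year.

$1,869.35

1 Jan – 21 Jun 2025: 172 days, exemption $28,000 → ($203,000 − $28,000) × 1.7% × 172/365 = $1,401.9178
22 Jun – 31 Dec 2025: 193 days, exemption $151,000 → ($203,000 − $151,000) × 1.7% × 193/365 = $467.4301
Total = $1,869.3479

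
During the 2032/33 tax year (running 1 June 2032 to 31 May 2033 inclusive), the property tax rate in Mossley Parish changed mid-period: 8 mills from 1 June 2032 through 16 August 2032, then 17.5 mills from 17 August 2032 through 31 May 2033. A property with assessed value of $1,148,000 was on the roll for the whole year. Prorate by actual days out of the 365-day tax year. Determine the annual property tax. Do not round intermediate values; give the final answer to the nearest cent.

$17,789.28

1 June – 16 August 2032: 77 days at 8 mills → $1,148,000 × 0.8% × 77/365 = $1,937.4466
17 August 2032 – 31 May 2033: 288 days at 17.5 mills → $1,148,000 × 1.75% × 288/365 = $15,851.8356
Total = $17,789.2822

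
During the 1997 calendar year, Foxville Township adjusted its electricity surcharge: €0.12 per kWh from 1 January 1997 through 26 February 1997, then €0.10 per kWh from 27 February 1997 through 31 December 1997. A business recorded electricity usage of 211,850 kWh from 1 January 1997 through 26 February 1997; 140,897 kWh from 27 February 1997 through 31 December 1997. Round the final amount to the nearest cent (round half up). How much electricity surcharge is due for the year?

€39,511.70

1 January – 26 February 1997: 211,850 kWh at €0.12/kWh → €25,422.00
27 February – 31 December 1997: 140,897 kWh at €0.10/kWh → €14,089.70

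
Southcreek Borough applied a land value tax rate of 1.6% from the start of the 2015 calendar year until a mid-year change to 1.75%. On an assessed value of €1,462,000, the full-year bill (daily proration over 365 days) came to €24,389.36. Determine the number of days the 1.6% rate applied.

Let d = days at the first rate; then 365 − d days at the second rate.
€1,462,000 × [1.6%·d + 1.75%·(365−d)] / 365 = €24,389.36
Solving gives d = 199, so the new rate took effect on 19 July 2015.

199 days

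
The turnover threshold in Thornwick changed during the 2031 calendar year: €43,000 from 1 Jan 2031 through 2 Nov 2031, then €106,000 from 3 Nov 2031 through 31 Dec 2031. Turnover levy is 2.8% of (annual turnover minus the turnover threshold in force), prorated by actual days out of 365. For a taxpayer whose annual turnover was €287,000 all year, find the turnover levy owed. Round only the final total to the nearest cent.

€6,546.86

1 Jan – 2 Nov 2031: 306 days, exemption €43,000 → (€287,000 − €43,000) × 2.8% × 306/365 = €5,727.6493
3 Nov – 31 Dec 2031: 59 days, exemption €106,000 → (€287,000 − €106,000) × 2.8% × 59/365 = €819.2110
Total = €6,546.8603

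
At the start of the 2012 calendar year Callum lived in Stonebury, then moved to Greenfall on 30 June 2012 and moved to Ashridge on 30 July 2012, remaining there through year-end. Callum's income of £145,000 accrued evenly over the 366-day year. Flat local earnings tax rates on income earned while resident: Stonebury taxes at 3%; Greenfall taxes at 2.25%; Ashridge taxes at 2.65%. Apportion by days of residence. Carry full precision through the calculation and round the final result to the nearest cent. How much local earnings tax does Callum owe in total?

£4,045.94

Stonebury, 1 January – 29 June 2012: 181 days → £145,000 × 3% × 181/366 = £2,151.2295
Greenfall, 30 June – 29 July 2012: 30 days → £145,000 × 2.25% × 30/366 = £267.4180
Ashridge, 30 July – 31 December 2012: 155 days → £145,000 × 2.65% × 155/366 = £1,627.2883
Total = £4,045.9358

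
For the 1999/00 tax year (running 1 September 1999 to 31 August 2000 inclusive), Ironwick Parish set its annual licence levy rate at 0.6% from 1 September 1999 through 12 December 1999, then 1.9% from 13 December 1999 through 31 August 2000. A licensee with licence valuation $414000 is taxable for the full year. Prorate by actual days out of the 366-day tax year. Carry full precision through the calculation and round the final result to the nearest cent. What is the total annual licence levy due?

1 September – 12 December 1999: 103 days at 0.6% → $414000 × 0.6% × 103/366 = $699.0492
13 December 1999 – 31 August 2000: 263 days at 1.9% → $414000 × 1.9% × 263/366 = $5652.3443
Total = $6351.3934

$6351.39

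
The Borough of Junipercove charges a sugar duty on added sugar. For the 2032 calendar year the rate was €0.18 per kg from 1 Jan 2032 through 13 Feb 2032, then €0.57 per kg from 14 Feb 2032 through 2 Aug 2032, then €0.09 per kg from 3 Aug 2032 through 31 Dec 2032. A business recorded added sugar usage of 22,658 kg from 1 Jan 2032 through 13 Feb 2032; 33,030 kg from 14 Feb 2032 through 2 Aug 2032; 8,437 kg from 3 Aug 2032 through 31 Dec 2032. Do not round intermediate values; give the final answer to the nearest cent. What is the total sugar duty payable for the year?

1 Jan – 13 Feb 2032: 22,658 kg at €0.18/kg → €4,078.44
14 Feb – 2 Aug 2032: 33,030 kg at €0.57/kg → €18,827.10
3 Aug – 31 Dec 2032: 8,437 kg at €0.09/kg → €759.33

€23,664.87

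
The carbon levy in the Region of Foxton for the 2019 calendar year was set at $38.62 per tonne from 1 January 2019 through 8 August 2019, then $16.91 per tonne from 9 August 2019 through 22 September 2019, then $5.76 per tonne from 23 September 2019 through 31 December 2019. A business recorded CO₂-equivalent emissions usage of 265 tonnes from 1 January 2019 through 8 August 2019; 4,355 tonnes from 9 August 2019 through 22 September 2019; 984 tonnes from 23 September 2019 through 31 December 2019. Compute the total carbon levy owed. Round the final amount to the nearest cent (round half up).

1 January – 8 August 2019: 265 tonnes at $38.62/tonne → $10234.30
9 August – 22 September 2019: 4,355 tonnes at $16.91/tonne → $73643.05
23 September – 31 December 2019: 984 tonnes at $5.76/tonne → $5667.84

$89545.19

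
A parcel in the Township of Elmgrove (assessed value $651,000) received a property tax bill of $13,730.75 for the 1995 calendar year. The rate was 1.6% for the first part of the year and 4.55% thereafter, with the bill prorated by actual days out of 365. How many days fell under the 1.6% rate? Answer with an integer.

302 days

Let d = days at the first rate; then 365 − d days at the second rate.
$651,000 × [1.6%·d + 4.55%·(365−d)] / 365 = $13,730.75
Solving gives d = 302, so the new rate took effect on October 30, 1995.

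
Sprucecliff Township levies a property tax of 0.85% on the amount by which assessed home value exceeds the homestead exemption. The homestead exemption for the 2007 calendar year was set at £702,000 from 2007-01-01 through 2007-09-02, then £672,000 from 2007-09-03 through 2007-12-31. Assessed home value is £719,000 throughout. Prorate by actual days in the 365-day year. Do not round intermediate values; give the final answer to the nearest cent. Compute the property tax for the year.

2007-01-01 to 2007-09-02: 245 days, exemption £702,000 → (£719,000 − £702,000) × 0.85% × 245/365 = £96.9932
2007-09-03 to 2007-12-31: 120 days, exemption £672,000 → (£719,000 − £672,000) × 0.85% × 120/365 = £131.3425
Total = £228.3356

£228.34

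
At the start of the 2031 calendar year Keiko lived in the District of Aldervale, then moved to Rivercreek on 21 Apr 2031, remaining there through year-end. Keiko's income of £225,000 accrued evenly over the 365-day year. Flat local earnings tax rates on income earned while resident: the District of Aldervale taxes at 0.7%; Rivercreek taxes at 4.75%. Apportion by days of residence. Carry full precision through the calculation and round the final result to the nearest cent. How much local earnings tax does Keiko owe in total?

The District of Aldervale, 1 Jan – 20 Apr 2031: 110 days → £225,000 × 0.7% × 110/365 = £474.6575
Rivercreek, 21 Apr – 31 Dec 2031: 255 days → £225,000 × 4.75% × 255/365 = £7,466.6096
Total = £7,941.2671

£7,941.27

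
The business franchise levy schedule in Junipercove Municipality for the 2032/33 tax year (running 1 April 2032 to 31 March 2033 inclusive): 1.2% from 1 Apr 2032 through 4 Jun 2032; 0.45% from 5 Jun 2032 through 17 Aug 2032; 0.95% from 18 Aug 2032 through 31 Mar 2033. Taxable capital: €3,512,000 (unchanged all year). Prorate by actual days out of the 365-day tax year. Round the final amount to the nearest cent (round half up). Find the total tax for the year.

€31,367.45

1 Apr – 4 Jun 2032: 65 days at 1.2% → €3,512,000 × 1.2% × 65/365 = €7,505.0959
5 Jun – 17 Aug 2032: 74 days at 0.45% → €3,512,000 × 0.45% × 74/365 = €3,204.0986
18 Aug 2032 – 31 Mar 2033: 226 days at 0.95% → €3,512,000 × 0.95% × 226/365 = €20,658.2575
Total = €31,367.4521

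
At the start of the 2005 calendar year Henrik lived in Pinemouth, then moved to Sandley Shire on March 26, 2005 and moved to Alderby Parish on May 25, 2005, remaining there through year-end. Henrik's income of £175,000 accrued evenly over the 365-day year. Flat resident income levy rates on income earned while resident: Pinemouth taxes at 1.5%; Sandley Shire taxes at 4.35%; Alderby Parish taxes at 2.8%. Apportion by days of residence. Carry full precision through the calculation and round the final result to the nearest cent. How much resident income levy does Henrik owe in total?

Pinemouth, January 1 – March 25, 2005: 84 days → £175,000 × 1.5% × 84/365 = £604.1096
Sandley Shire, March 26 – May 24, 2005: 60 days → £175,000 × 4.35% × 60/365 = £1,251.3699
Alderby Parish, May 25 – December 31, 2005: 221 days → £175,000 × 2.8% × 221/365 = £2,966.8493
Total = £4,822.3288

£4,822.33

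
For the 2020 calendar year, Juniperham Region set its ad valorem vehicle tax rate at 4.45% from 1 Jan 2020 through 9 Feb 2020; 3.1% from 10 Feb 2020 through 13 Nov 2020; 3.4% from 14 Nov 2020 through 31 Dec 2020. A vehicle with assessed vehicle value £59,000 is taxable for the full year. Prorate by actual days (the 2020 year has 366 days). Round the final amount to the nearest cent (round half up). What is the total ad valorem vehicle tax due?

1 Jan – 9 Feb 2020: 40 days at 4.45% → £59,000 × 4.45% × 40/366 = £286.9399
10 Feb – 13 Nov 2020: 278 days at 3.1% → £59,000 × 3.1% × 278/366 = £1,389.2404
14 Nov – 31 Dec 2020: 48 days at 3.4% → £59,000 × 3.4% × 48/366 = £263.0820
Total = £1,939.2623

£1,939.26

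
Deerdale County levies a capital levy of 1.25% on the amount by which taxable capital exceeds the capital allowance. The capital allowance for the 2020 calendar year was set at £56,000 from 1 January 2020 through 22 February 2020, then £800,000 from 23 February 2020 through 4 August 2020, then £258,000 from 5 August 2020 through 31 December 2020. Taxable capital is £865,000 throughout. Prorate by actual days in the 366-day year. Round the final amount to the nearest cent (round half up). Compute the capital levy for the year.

£4,917.35

1 January – 22 February 2020: 53 days, exemption £56,000 → (£865,000 − £56,000) × 1.25% × 53/366 = £1,464.3784
23 February – 4 August 2020: 164 days, exemption £800,000 → (£865,000 − £800,000) × 1.25% × 164/366 = £364.0710
5 August – 31 December 2020: 149 days, exemption £258,000 → (£865,000 − £258,000) × 1.25% × 149/366 = £3,088.9003
Total = £4,917.3497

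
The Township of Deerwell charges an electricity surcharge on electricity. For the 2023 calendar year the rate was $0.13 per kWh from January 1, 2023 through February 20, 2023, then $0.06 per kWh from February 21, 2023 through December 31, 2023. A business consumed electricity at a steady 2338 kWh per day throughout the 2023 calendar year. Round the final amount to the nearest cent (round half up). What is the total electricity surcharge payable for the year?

January 1 – February 20, 2023: 51 days × 2338 kWh/day = 119,238 kWh at $0.13/kWh → $15,500.94
February 21 – December 31, 2023: 314 days × 2338 kWh/day = 734,132 kWh at $0.06/kWh → $44,047.92

$59,548.86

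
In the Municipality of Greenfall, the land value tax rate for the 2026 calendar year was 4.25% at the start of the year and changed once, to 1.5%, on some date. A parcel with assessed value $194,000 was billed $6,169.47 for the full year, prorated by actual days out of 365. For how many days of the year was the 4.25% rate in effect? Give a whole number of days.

223 days

Let d = days at the first rate; then 365 − d days at the second rate.
$194,000 × [4.25%·d + 1.5%·(365−d)] / 365 = $6,169.47
Solving gives d = 223, so the new rate took effect on 12 August 2026.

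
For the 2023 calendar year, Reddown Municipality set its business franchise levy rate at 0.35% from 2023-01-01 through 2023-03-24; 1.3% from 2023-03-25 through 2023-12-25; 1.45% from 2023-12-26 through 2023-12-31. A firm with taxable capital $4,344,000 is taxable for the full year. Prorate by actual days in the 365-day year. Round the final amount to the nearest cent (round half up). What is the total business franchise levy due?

2023-01-01 to 2023-03-24: 83 days at 0.35% → $4,344,000 × 0.35% × 83/365 = $3,457.3479
2023-03-25 to 2023-12-25: 276 days at 1.3% → $4,344,000 × 1.3% × 276/365 = $42,702.1151
2023-12-26 to 2023-12-31: 6 days at 1.45% → $4,344,000 × 1.45% × 6/365 = $1,035.4192
Total = $47,194.8822

$47,194.88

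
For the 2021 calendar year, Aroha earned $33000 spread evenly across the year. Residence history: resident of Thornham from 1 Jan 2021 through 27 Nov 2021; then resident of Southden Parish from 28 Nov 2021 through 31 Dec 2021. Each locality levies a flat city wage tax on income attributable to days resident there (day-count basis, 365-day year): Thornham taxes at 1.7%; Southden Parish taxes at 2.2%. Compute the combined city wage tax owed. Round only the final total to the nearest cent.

$576.37

Thornham, 1 Jan – 27 Nov 2021: 331 days → $33000 × 1.7% × 331/365 = $508.7425
Southden Parish, 28 Nov – 31 Dec 2021: 34 days → $33000 × 2.2% × 34/365 = $67.6274
Total = $576.3699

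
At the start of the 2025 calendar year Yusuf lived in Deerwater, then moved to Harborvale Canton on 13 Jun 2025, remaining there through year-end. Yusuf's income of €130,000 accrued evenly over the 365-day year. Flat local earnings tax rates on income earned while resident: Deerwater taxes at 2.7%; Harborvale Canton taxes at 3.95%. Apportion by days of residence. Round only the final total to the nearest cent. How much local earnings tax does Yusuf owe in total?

Deerwater, 1 Jan – 12 Jun 2025: 163 days → €130,000 × 2.7% × 163/365 = €1,567.4795
Harborvale Canton, 13 Jun – 31 Dec 2025: 202 days → €130,000 × 3.95% × 202/365 = €2,841.8356
Total = €4,409.3151

€4,409.32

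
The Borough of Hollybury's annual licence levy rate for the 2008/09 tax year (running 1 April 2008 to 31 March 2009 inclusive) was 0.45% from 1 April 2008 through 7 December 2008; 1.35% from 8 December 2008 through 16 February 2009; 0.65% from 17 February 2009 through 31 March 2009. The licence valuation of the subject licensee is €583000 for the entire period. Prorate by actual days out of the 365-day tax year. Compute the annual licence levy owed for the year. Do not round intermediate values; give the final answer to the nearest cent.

€3781.51

1 April – 7 December 2008: 251 days at 0.45% → €583000 × 0.45% × 251/365 = €1804.1055
8 December 2008 – 16 February 2009: 71 days at 1.35% → €583000 × 1.35% × 71/365 = €1530.9740
17 February – 31 March 2009: 43 days at 0.65% → €583000 × 0.65% × 43/365 = €446.4342
Total = €3781.5137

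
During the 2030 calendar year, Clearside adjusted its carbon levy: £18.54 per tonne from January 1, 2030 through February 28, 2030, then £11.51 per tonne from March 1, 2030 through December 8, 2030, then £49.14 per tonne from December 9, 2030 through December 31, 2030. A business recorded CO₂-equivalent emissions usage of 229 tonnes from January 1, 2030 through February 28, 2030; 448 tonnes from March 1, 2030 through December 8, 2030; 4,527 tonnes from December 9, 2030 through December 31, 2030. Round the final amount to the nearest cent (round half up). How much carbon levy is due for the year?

January 1 – February 28, 2030: 229 tonnes at £18.54/tonne → £4,245.66
March 1 – December 8, 2030: 448 tonnes at £11.51/tonne → £5,156.48
December 9 – December 31, 2030: 4,527 tonnes at £49.14/tonne → £222,456.78

£231,858.92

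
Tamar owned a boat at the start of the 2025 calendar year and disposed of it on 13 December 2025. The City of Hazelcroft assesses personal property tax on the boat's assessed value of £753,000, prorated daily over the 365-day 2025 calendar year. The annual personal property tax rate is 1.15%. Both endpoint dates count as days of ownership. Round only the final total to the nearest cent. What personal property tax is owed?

£8,232.46

Days held (1 January – 13 December 2025): 347 out of 365
Tax = £753,000 × 1.15% × 347/365 = £8,232.4562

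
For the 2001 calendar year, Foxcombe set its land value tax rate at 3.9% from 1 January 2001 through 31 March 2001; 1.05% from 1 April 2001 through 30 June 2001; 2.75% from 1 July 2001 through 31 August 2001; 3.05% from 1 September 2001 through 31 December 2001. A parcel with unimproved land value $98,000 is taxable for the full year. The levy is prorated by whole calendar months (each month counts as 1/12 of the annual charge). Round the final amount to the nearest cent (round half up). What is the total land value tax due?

$2,658.25

1 January – 31 March 2001: 3 months at 3.9% → $98,000 × 3.9% × 3/12 = $955.5000
1 April – 30 June 2001: 3 months at 1.05% → $98,000 × 1.05% × 3/12 = $257.2500
1 July – 31 August 2001: 2 months at 2.75% → $98,000 × 2.75% × 2/12 = $449.1667
1 September – 31 December 2001: 4 months at 3.05% → $98,000 × 3.05% × 4/12 = $996.3333
Total = $2,658.2500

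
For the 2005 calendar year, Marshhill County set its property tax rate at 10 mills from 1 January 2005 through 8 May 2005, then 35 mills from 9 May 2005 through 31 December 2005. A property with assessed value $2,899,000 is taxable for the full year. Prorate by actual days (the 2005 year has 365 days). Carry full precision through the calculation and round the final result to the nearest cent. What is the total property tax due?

1 January – 8 May 2005: 128 days at 10 mills → $2,899,000 × 1% × 128/365 = $10,166.3562
9 May – 31 December 2005: 237 days at 35 mills → $2,899,000 × 3.5% × 237/365 = $65,882.7534
Total = $76,049.1096

$76,049.11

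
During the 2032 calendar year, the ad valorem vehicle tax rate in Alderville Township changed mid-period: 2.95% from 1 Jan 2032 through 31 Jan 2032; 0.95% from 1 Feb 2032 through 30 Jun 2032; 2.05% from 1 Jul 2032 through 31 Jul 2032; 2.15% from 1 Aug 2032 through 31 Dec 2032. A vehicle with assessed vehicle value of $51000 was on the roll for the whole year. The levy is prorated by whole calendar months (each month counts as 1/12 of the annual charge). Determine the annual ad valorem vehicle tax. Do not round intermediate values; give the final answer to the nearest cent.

$871.25

1 Jan – 31 Jan 2032: 1 month at 2.95% → $51000 × 2.95% × 1/12 = $125.3750
1 Feb – 30 Jun 2032: 5 months at 0.95% → $51000 × 0.95% × 5/12 = $201.8750
1 Jul – 31 Jul 2032: 1 month at 2.05% → $51000 × 2.05% × 1/12 = $87.1250
1 Aug – 31 Dec 2032: 5 months at 2.15% → $51000 × 2.15% × 5/12 = $456.8750
Total = $871.2500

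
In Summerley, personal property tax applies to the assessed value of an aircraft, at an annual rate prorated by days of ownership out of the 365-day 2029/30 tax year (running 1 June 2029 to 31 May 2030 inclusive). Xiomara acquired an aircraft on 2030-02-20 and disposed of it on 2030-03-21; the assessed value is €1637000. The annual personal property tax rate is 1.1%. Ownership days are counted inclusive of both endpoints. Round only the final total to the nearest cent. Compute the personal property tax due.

Days held (2030-02-20 to 2030-03-21): 30 out of 365
Tax = €1637000 × 1.1% × 30/365 = €1480.0274

€1480.03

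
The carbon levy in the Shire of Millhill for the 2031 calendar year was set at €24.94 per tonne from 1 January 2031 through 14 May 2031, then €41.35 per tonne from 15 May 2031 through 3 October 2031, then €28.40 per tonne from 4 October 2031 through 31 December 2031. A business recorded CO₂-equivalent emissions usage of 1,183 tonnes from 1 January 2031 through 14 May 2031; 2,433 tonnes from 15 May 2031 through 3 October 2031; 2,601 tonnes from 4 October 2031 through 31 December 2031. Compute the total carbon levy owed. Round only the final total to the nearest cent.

€203,976.97

1 January – 14 May 2031: 1,183 tonnes at €24.94/tonne → €29,504.02
15 May – 3 October 2031: 2,433 tonnes at €41.35/tonne → €100,604.55
4 October – 31 December 2031: 2,601 tonnes at €28.40/tonne → €73,868.40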